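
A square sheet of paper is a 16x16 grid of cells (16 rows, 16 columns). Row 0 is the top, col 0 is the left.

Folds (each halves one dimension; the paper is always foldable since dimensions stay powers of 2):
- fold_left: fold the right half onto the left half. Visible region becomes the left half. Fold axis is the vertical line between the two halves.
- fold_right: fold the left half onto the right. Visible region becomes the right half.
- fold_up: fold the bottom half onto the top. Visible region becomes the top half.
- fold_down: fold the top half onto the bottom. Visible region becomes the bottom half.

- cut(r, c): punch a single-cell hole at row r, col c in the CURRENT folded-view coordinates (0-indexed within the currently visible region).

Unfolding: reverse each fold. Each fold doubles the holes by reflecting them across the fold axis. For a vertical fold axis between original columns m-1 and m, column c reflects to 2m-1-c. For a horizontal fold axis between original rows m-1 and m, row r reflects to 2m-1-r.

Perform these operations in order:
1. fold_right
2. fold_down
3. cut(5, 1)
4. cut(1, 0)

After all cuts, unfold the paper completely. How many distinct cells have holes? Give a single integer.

Answer: 8

Derivation:
Op 1 fold_right: fold axis v@8; visible region now rows[0,16) x cols[8,16) = 16x8
Op 2 fold_down: fold axis h@8; visible region now rows[8,16) x cols[8,16) = 8x8
Op 3 cut(5, 1): punch at orig (13,9); cuts so far [(13, 9)]; region rows[8,16) x cols[8,16) = 8x8
Op 4 cut(1, 0): punch at orig (9,8); cuts so far [(9, 8), (13, 9)]; region rows[8,16) x cols[8,16) = 8x8
Unfold 1 (reflect across h@8): 4 holes -> [(2, 9), (6, 8), (9, 8), (13, 9)]
Unfold 2 (reflect across v@8): 8 holes -> [(2, 6), (2, 9), (6, 7), (6, 8), (9, 7), (9, 8), (13, 6), (13, 9)]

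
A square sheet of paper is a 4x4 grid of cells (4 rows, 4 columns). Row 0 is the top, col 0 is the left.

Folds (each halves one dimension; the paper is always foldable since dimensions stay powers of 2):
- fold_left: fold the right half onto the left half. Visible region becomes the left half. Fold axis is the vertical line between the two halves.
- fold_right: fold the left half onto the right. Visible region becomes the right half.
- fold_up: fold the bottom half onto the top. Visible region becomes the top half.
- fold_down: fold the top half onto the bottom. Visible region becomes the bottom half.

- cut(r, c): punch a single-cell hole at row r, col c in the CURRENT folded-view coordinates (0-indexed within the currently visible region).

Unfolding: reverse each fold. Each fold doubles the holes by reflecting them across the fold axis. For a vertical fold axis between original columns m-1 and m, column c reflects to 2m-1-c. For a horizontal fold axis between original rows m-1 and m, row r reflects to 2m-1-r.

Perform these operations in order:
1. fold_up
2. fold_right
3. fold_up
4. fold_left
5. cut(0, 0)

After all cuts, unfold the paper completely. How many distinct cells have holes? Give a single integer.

Answer: 16

Derivation:
Op 1 fold_up: fold axis h@2; visible region now rows[0,2) x cols[0,4) = 2x4
Op 2 fold_right: fold axis v@2; visible region now rows[0,2) x cols[2,4) = 2x2
Op 3 fold_up: fold axis h@1; visible region now rows[0,1) x cols[2,4) = 1x2
Op 4 fold_left: fold axis v@3; visible region now rows[0,1) x cols[2,3) = 1x1
Op 5 cut(0, 0): punch at orig (0,2); cuts so far [(0, 2)]; region rows[0,1) x cols[2,3) = 1x1
Unfold 1 (reflect across v@3): 2 holes -> [(0, 2), (0, 3)]
Unfold 2 (reflect across h@1): 4 holes -> [(0, 2), (0, 3), (1, 2), (1, 3)]
Unfold 3 (reflect across v@2): 8 holes -> [(0, 0), (0, 1), (0, 2), (0, 3), (1, 0), (1, 1), (1, 2), (1, 3)]
Unfold 4 (reflect across h@2): 16 holes -> [(0, 0), (0, 1), (0, 2), (0, 3), (1, 0), (1, 1), (1, 2), (1, 3), (2, 0), (2, 1), (2, 2), (2, 3), (3, 0), (3, 1), (3, 2), (3, 3)]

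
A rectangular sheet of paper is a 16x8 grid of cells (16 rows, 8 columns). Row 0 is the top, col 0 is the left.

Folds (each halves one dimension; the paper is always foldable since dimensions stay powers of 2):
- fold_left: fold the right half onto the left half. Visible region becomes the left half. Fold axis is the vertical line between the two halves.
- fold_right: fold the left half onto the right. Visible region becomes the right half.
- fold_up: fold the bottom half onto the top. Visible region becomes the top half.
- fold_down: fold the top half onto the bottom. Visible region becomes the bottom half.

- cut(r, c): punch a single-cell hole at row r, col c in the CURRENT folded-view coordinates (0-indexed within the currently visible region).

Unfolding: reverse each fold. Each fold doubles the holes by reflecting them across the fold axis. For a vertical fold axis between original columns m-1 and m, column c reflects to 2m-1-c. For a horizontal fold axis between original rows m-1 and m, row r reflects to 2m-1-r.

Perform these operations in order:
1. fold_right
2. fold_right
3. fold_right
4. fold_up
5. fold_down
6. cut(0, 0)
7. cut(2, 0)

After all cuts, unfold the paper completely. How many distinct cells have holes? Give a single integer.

Answer: 64

Derivation:
Op 1 fold_right: fold axis v@4; visible region now rows[0,16) x cols[4,8) = 16x4
Op 2 fold_right: fold axis v@6; visible region now rows[0,16) x cols[6,8) = 16x2
Op 3 fold_right: fold axis v@7; visible region now rows[0,16) x cols[7,8) = 16x1
Op 4 fold_up: fold axis h@8; visible region now rows[0,8) x cols[7,8) = 8x1
Op 5 fold_down: fold axis h@4; visible region now rows[4,8) x cols[7,8) = 4x1
Op 6 cut(0, 0): punch at orig (4,7); cuts so far [(4, 7)]; region rows[4,8) x cols[7,8) = 4x1
Op 7 cut(2, 0): punch at orig (6,7); cuts so far [(4, 7), (6, 7)]; region rows[4,8) x cols[7,8) = 4x1
Unfold 1 (reflect across h@4): 4 holes -> [(1, 7), (3, 7), (4, 7), (6, 7)]
Unfold 2 (reflect across h@8): 8 holes -> [(1, 7), (3, 7), (4, 7), (6, 7), (9, 7), (11, 7), (12, 7), (14, 7)]
Unfold 3 (reflect across v@7): 16 holes -> [(1, 6), (1, 7), (3, 6), (3, 7), (4, 6), (4, 7), (6, 6), (6, 7), (9, 6), (9, 7), (11, 6), (11, 7), (12, 6), (12, 7), (14, 6), (14, 7)]
Unfold 4 (reflect across v@6): 32 holes -> [(1, 4), (1, 5), (1, 6), (1, 7), (3, 4), (3, 5), (3, 6), (3, 7), (4, 4), (4, 5), (4, 6), (4, 7), (6, 4), (6, 5), (6, 6), (6, 7), (9, 4), (9, 5), (9, 6), (9, 7), (11, 4), (11, 5), (11, 6), (11, 7), (12, 4), (12, 5), (12, 6), (12, 7), (14, 4), (14, 5), (14, 6), (14, 7)]
Unfold 5 (reflect across v@4): 64 holes -> [(1, 0), (1, 1), (1, 2), (1, 3), (1, 4), (1, 5), (1, 6), (1, 7), (3, 0), (3, 1), (3, 2), (3, 3), (3, 4), (3, 5), (3, 6), (3, 7), (4, 0), (4, 1), (4, 2), (4, 3), (4, 4), (4, 5), (4, 6), (4, 7), (6, 0), (6, 1), (6, 2), (6, 3), (6, 4), (6, 5), (6, 6), (6, 7), (9, 0), (9, 1), (9, 2), (9, 3), (9, 4), (9, 5), (9, 6), (9, 7), (11, 0), (11, 1), (11, 2), (11, 3), (11, 4), (11, 5), (11, 6), (11, 7), (12, 0), (12, 1), (12, 2), (12, 3), (12, 4), (12, 5), (12, 6), (12, 7), (14, 0), (14, 1), (14, 2), (14, 3), (14, 4), (14, 5), (14, 6), (14, 7)]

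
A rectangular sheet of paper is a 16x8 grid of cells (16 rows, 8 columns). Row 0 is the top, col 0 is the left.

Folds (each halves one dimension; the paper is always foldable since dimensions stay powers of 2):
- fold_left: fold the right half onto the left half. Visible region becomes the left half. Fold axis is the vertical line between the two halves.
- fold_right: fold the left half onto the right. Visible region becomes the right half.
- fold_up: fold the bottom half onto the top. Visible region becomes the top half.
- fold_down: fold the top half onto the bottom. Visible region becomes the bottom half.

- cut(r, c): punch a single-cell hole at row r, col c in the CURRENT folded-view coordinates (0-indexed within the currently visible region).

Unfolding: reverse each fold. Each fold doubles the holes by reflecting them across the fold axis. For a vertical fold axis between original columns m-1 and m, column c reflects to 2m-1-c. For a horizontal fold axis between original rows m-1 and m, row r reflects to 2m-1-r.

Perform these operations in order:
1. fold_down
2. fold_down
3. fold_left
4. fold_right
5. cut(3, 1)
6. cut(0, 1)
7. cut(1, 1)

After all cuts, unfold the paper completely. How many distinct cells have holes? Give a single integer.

Op 1 fold_down: fold axis h@8; visible region now rows[8,16) x cols[0,8) = 8x8
Op 2 fold_down: fold axis h@12; visible region now rows[12,16) x cols[0,8) = 4x8
Op 3 fold_left: fold axis v@4; visible region now rows[12,16) x cols[0,4) = 4x4
Op 4 fold_right: fold axis v@2; visible region now rows[12,16) x cols[2,4) = 4x2
Op 5 cut(3, 1): punch at orig (15,3); cuts so far [(15, 3)]; region rows[12,16) x cols[2,4) = 4x2
Op 6 cut(0, 1): punch at orig (12,3); cuts so far [(12, 3), (15, 3)]; region rows[12,16) x cols[2,4) = 4x2
Op 7 cut(1, 1): punch at orig (13,3); cuts so far [(12, 3), (13, 3), (15, 3)]; region rows[12,16) x cols[2,4) = 4x2
Unfold 1 (reflect across v@2): 6 holes -> [(12, 0), (12, 3), (13, 0), (13, 3), (15, 0), (15, 3)]
Unfold 2 (reflect across v@4): 12 holes -> [(12, 0), (12, 3), (12, 4), (12, 7), (13, 0), (13, 3), (13, 4), (13, 7), (15, 0), (15, 3), (15, 4), (15, 7)]
Unfold 3 (reflect across h@12): 24 holes -> [(8, 0), (8, 3), (8, 4), (8, 7), (10, 0), (10, 3), (10, 4), (10, 7), (11, 0), (11, 3), (11, 4), (11, 7), (12, 0), (12, 3), (12, 4), (12, 7), (13, 0), (13, 3), (13, 4), (13, 7), (15, 0), (15, 3), (15, 4), (15, 7)]
Unfold 4 (reflect across h@8): 48 holes -> [(0, 0), (0, 3), (0, 4), (0, 7), (2, 0), (2, 3), (2, 4), (2, 7), (3, 0), (3, 3), (3, 4), (3, 7), (4, 0), (4, 3), (4, 4), (4, 7), (5, 0), (5, 3), (5, 4), (5, 7), (7, 0), (7, 3), (7, 4), (7, 7), (8, 0), (8, 3), (8, 4), (8, 7), (10, 0), (10, 3), (10, 4), (10, 7), (11, 0), (11, 3), (11, 4), (11, 7), (12, 0), (12, 3), (12, 4), (12, 7), (13, 0), (13, 3), (13, 4), (13, 7), (15, 0), (15, 3), (15, 4), (15, 7)]

Answer: 48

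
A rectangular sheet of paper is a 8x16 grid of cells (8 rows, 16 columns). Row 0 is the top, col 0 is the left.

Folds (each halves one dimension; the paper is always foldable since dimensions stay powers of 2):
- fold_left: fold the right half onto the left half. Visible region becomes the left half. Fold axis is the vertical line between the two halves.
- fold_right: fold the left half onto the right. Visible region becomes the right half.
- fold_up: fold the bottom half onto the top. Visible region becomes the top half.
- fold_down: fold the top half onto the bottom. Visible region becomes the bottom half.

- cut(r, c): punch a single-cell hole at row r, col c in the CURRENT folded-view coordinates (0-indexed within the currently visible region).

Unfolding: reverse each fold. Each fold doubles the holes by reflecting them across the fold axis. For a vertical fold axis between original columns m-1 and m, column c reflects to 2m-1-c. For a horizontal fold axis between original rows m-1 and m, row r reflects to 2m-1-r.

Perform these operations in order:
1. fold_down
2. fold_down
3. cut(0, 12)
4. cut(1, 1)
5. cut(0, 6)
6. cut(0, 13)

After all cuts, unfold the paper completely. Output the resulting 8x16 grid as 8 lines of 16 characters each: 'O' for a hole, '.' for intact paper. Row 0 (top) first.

Op 1 fold_down: fold axis h@4; visible region now rows[4,8) x cols[0,16) = 4x16
Op 2 fold_down: fold axis h@6; visible region now rows[6,8) x cols[0,16) = 2x16
Op 3 cut(0, 12): punch at orig (6,12); cuts so far [(6, 12)]; region rows[6,8) x cols[0,16) = 2x16
Op 4 cut(1, 1): punch at orig (7,1); cuts so far [(6, 12), (7, 1)]; region rows[6,8) x cols[0,16) = 2x16
Op 5 cut(0, 6): punch at orig (6,6); cuts so far [(6, 6), (6, 12), (7, 1)]; region rows[6,8) x cols[0,16) = 2x16
Op 6 cut(0, 13): punch at orig (6,13); cuts so far [(6, 6), (6, 12), (6, 13), (7, 1)]; region rows[6,8) x cols[0,16) = 2x16
Unfold 1 (reflect across h@6): 8 holes -> [(4, 1), (5, 6), (5, 12), (5, 13), (6, 6), (6, 12), (6, 13), (7, 1)]
Unfold 2 (reflect across h@4): 16 holes -> [(0, 1), (1, 6), (1, 12), (1, 13), (2, 6), (2, 12), (2, 13), (3, 1), (4, 1), (5, 6), (5, 12), (5, 13), (6, 6), (6, 12), (6, 13), (7, 1)]

Answer: .O..............
......O.....OO..
......O.....OO..
.O..............
.O..............
......O.....OO..
......O.....OO..
.O..............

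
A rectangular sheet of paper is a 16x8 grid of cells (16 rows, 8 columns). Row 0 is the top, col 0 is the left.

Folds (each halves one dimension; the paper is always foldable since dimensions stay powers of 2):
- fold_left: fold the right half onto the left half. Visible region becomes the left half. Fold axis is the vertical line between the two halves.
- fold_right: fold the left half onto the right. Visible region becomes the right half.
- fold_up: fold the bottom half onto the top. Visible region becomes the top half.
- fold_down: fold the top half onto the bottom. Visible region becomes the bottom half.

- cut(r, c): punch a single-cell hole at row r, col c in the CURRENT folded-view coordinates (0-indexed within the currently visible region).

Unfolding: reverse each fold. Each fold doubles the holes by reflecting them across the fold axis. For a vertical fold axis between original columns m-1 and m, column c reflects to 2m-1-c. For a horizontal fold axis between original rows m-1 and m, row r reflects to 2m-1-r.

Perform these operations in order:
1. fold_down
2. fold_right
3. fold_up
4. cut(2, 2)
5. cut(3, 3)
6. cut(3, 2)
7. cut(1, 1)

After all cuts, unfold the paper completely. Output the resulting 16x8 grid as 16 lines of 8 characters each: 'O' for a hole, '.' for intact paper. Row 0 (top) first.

Op 1 fold_down: fold axis h@8; visible region now rows[8,16) x cols[0,8) = 8x8
Op 2 fold_right: fold axis v@4; visible region now rows[8,16) x cols[4,8) = 8x4
Op 3 fold_up: fold axis h@12; visible region now rows[8,12) x cols[4,8) = 4x4
Op 4 cut(2, 2): punch at orig (10,6); cuts so far [(10, 6)]; region rows[8,12) x cols[4,8) = 4x4
Op 5 cut(3, 3): punch at orig (11,7); cuts so far [(10, 6), (11, 7)]; region rows[8,12) x cols[4,8) = 4x4
Op 6 cut(3, 2): punch at orig (11,6); cuts so far [(10, 6), (11, 6), (11, 7)]; region rows[8,12) x cols[4,8) = 4x4
Op 7 cut(1, 1): punch at orig (9,5); cuts so far [(9, 5), (10, 6), (11, 6), (11, 7)]; region rows[8,12) x cols[4,8) = 4x4
Unfold 1 (reflect across h@12): 8 holes -> [(9, 5), (10, 6), (11, 6), (11, 7), (12, 6), (12, 7), (13, 6), (14, 5)]
Unfold 2 (reflect across v@4): 16 holes -> [(9, 2), (9, 5), (10, 1), (10, 6), (11, 0), (11, 1), (11, 6), (11, 7), (12, 0), (12, 1), (12, 6), (12, 7), (13, 1), (13, 6), (14, 2), (14, 5)]
Unfold 3 (reflect across h@8): 32 holes -> [(1, 2), (1, 5), (2, 1), (2, 6), (3, 0), (3, 1), (3, 6), (3, 7), (4, 0), (4, 1), (4, 6), (4, 7), (5, 1), (5, 6), (6, 2), (6, 5), (9, 2), (9, 5), (10, 1), (10, 6), (11, 0), (11, 1), (11, 6), (11, 7), (12, 0), (12, 1), (12, 6), (12, 7), (13, 1), (13, 6), (14, 2), (14, 5)]

Answer: ........
..O..O..
.O....O.
OO....OO
OO....OO
.O....O.
..O..O..
........
........
..O..O..
.O....O.
OO....OO
OO....OO
.O....O.
..O..O..
........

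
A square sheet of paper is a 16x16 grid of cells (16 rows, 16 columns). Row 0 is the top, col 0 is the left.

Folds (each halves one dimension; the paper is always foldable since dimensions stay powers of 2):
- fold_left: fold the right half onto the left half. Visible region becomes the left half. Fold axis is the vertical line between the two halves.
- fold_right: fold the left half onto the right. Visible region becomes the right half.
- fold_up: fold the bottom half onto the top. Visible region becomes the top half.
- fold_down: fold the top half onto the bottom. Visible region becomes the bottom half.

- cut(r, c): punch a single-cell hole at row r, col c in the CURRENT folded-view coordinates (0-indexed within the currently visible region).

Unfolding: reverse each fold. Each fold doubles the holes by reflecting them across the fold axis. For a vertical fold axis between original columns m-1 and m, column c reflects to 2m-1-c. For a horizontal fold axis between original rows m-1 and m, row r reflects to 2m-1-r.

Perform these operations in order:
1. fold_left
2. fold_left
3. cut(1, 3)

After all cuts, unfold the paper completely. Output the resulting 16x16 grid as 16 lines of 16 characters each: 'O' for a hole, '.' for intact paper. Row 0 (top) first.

Op 1 fold_left: fold axis v@8; visible region now rows[0,16) x cols[0,8) = 16x8
Op 2 fold_left: fold axis v@4; visible region now rows[0,16) x cols[0,4) = 16x4
Op 3 cut(1, 3): punch at orig (1,3); cuts so far [(1, 3)]; region rows[0,16) x cols[0,4) = 16x4
Unfold 1 (reflect across v@4): 2 holes -> [(1, 3), (1, 4)]
Unfold 2 (reflect across v@8): 4 holes -> [(1, 3), (1, 4), (1, 11), (1, 12)]

Answer: ................
...OO......OO...
................
................
................
................
................
................
................
................
................
................
................
................
................
................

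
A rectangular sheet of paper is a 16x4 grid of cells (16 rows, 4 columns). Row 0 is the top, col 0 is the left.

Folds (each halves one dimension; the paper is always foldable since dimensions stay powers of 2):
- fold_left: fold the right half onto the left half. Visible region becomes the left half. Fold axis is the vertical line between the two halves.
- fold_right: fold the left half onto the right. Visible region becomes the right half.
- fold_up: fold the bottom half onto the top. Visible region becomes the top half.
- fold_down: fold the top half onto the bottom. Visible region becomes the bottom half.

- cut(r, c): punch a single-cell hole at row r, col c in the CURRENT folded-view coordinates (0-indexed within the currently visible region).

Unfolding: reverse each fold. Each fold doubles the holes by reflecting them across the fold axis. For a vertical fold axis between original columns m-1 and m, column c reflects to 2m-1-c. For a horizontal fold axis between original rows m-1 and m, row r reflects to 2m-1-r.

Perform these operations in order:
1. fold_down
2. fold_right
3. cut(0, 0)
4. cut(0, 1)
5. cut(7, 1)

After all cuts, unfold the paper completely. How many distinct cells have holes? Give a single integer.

Op 1 fold_down: fold axis h@8; visible region now rows[8,16) x cols[0,4) = 8x4
Op 2 fold_right: fold axis v@2; visible region now rows[8,16) x cols[2,4) = 8x2
Op 3 cut(0, 0): punch at orig (8,2); cuts so far [(8, 2)]; region rows[8,16) x cols[2,4) = 8x2
Op 4 cut(0, 1): punch at orig (8,3); cuts so far [(8, 2), (8, 3)]; region rows[8,16) x cols[2,4) = 8x2
Op 5 cut(7, 1): punch at orig (15,3); cuts so far [(8, 2), (8, 3), (15, 3)]; region rows[8,16) x cols[2,4) = 8x2
Unfold 1 (reflect across v@2): 6 holes -> [(8, 0), (8, 1), (8, 2), (8, 3), (15, 0), (15, 3)]
Unfold 2 (reflect across h@8): 12 holes -> [(0, 0), (0, 3), (7, 0), (7, 1), (7, 2), (7, 3), (8, 0), (8, 1), (8, 2), (8, 3), (15, 0), (15, 3)]

Answer: 12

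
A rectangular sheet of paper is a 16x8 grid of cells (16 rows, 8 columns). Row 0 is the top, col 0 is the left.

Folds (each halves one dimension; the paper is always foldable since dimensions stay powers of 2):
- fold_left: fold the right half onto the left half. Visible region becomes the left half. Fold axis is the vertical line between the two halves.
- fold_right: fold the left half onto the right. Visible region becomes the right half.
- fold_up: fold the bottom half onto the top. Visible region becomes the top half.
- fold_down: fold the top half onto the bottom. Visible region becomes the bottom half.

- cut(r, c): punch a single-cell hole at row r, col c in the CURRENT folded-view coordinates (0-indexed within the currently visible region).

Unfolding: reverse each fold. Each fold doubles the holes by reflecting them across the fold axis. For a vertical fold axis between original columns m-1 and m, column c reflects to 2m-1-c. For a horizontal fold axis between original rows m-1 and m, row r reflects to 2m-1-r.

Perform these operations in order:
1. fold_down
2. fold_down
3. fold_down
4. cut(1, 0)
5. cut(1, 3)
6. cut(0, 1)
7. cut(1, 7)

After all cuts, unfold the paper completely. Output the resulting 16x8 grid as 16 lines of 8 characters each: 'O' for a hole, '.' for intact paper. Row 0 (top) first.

Op 1 fold_down: fold axis h@8; visible region now rows[8,16) x cols[0,8) = 8x8
Op 2 fold_down: fold axis h@12; visible region now rows[12,16) x cols[0,8) = 4x8
Op 3 fold_down: fold axis h@14; visible region now rows[14,16) x cols[0,8) = 2x8
Op 4 cut(1, 0): punch at orig (15,0); cuts so far [(15, 0)]; region rows[14,16) x cols[0,8) = 2x8
Op 5 cut(1, 3): punch at orig (15,3); cuts so far [(15, 0), (15, 3)]; region rows[14,16) x cols[0,8) = 2x8
Op 6 cut(0, 1): punch at orig (14,1); cuts so far [(14, 1), (15, 0), (15, 3)]; region rows[14,16) x cols[0,8) = 2x8
Op 7 cut(1, 7): punch at orig (15,7); cuts so far [(14, 1), (15, 0), (15, 3), (15, 7)]; region rows[14,16) x cols[0,8) = 2x8
Unfold 1 (reflect across h@14): 8 holes -> [(12, 0), (12, 3), (12, 7), (13, 1), (14, 1), (15, 0), (15, 3), (15, 7)]
Unfold 2 (reflect across h@12): 16 holes -> [(8, 0), (8, 3), (8, 7), (9, 1), (10, 1), (11, 0), (11, 3), (11, 7), (12, 0), (12, 3), (12, 7), (13, 1), (14, 1), (15, 0), (15, 3), (15, 7)]
Unfold 3 (reflect across h@8): 32 holes -> [(0, 0), (0, 3), (0, 7), (1, 1), (2, 1), (3, 0), (3, 3), (3, 7), (4, 0), (4, 3), (4, 7), (5, 1), (6, 1), (7, 0), (7, 3), (7, 7), (8, 0), (8, 3), (8, 7), (9, 1), (10, 1), (11, 0), (11, 3), (11, 7), (12, 0), (12, 3), (12, 7), (13, 1), (14, 1), (15, 0), (15, 3), (15, 7)]

Answer: O..O...O
.O......
.O......
O..O...O
O..O...O
.O......
.O......
O..O...O
O..O...O
.O......
.O......
O..O...O
O..O...O
.O......
.O......
O..O...O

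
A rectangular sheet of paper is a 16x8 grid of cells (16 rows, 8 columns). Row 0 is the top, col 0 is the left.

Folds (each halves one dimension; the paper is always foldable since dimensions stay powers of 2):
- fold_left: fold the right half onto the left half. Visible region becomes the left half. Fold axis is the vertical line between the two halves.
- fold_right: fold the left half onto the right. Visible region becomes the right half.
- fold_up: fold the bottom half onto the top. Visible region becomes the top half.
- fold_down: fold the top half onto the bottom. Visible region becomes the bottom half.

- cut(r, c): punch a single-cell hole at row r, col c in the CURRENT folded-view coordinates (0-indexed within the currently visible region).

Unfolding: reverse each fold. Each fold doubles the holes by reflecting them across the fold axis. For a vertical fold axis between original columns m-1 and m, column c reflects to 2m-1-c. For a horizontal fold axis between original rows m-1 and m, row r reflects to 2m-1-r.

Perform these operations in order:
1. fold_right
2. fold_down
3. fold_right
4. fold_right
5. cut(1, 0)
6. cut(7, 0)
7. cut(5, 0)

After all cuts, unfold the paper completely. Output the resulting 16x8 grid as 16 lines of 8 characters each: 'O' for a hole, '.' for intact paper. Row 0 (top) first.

Op 1 fold_right: fold axis v@4; visible region now rows[0,16) x cols[4,8) = 16x4
Op 2 fold_down: fold axis h@8; visible region now rows[8,16) x cols[4,8) = 8x4
Op 3 fold_right: fold axis v@6; visible region now rows[8,16) x cols[6,8) = 8x2
Op 4 fold_right: fold axis v@7; visible region now rows[8,16) x cols[7,8) = 8x1
Op 5 cut(1, 0): punch at orig (9,7); cuts so far [(9, 7)]; region rows[8,16) x cols[7,8) = 8x1
Op 6 cut(7, 0): punch at orig (15,7); cuts so far [(9, 7), (15, 7)]; region rows[8,16) x cols[7,8) = 8x1
Op 7 cut(5, 0): punch at orig (13,7); cuts so far [(9, 7), (13, 7), (15, 7)]; region rows[8,16) x cols[7,8) = 8x1
Unfold 1 (reflect across v@7): 6 holes -> [(9, 6), (9, 7), (13, 6), (13, 7), (15, 6), (15, 7)]
Unfold 2 (reflect across v@6): 12 holes -> [(9, 4), (9, 5), (9, 6), (9, 7), (13, 4), (13, 5), (13, 6), (13, 7), (15, 4), (15, 5), (15, 6), (15, 7)]
Unfold 3 (reflect across h@8): 24 holes -> [(0, 4), (0, 5), (0, 6), (0, 7), (2, 4), (2, 5), (2, 6), (2, 7), (6, 4), (6, 5), (6, 6), (6, 7), (9, 4), (9, 5), (9, 6), (9, 7), (13, 4), (13, 5), (13, 6), (13, 7), (15, 4), (15, 5), (15, 6), (15, 7)]
Unfold 4 (reflect across v@4): 48 holes -> [(0, 0), (0, 1), (0, 2), (0, 3), (0, 4), (0, 5), (0, 6), (0, 7), (2, 0), (2, 1), (2, 2), (2, 3), (2, 4), (2, 5), (2, 6), (2, 7), (6, 0), (6, 1), (6, 2), (6, 3), (6, 4), (6, 5), (6, 6), (6, 7), (9, 0), (9, 1), (9, 2), (9, 3), (9, 4), (9, 5), (9, 6), (9, 7), (13, 0), (13, 1), (13, 2), (13, 3), (13, 4), (13, 5), (13, 6), (13, 7), (15, 0), (15, 1), (15, 2), (15, 3), (15, 4), (15, 5), (15, 6), (15, 7)]

Answer: OOOOOOOO
........
OOOOOOOO
........
........
........
OOOOOOOO
........
........
OOOOOOOO
........
........
........
OOOOOOOO
........
OOOOOOOO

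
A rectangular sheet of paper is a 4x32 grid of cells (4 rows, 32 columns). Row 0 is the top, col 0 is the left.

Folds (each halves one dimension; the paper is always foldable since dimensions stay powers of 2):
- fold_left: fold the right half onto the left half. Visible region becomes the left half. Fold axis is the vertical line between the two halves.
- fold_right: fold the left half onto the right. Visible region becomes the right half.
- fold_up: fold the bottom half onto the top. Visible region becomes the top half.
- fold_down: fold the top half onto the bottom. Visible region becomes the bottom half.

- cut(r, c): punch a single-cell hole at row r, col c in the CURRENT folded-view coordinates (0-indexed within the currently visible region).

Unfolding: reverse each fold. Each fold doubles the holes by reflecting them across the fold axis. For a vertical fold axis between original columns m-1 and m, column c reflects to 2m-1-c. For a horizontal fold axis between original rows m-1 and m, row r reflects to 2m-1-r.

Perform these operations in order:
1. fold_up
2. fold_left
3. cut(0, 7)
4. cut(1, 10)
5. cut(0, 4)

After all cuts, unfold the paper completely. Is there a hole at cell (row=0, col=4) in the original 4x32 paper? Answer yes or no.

Op 1 fold_up: fold axis h@2; visible region now rows[0,2) x cols[0,32) = 2x32
Op 2 fold_left: fold axis v@16; visible region now rows[0,2) x cols[0,16) = 2x16
Op 3 cut(0, 7): punch at orig (0,7); cuts so far [(0, 7)]; region rows[0,2) x cols[0,16) = 2x16
Op 4 cut(1, 10): punch at orig (1,10); cuts so far [(0, 7), (1, 10)]; region rows[0,2) x cols[0,16) = 2x16
Op 5 cut(0, 4): punch at orig (0,4); cuts so far [(0, 4), (0, 7), (1, 10)]; region rows[0,2) x cols[0,16) = 2x16
Unfold 1 (reflect across v@16): 6 holes -> [(0, 4), (0, 7), (0, 24), (0, 27), (1, 10), (1, 21)]
Unfold 2 (reflect across h@2): 12 holes -> [(0, 4), (0, 7), (0, 24), (0, 27), (1, 10), (1, 21), (2, 10), (2, 21), (3, 4), (3, 7), (3, 24), (3, 27)]
Holes: [(0, 4), (0, 7), (0, 24), (0, 27), (1, 10), (1, 21), (2, 10), (2, 21), (3, 4), (3, 7), (3, 24), (3, 27)]

Answer: yes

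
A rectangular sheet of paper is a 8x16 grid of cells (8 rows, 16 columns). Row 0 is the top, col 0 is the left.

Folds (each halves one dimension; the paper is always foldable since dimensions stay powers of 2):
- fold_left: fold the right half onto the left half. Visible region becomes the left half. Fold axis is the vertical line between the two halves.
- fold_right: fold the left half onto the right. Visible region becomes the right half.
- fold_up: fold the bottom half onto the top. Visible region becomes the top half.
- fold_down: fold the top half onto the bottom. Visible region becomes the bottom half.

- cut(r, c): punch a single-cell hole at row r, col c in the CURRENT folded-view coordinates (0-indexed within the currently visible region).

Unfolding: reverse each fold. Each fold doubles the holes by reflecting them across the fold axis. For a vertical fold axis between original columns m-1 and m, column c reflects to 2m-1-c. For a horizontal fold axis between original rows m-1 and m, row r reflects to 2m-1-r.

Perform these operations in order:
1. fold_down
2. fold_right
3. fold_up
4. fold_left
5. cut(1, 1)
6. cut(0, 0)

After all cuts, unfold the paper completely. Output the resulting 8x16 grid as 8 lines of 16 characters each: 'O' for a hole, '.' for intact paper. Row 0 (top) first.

Op 1 fold_down: fold axis h@4; visible region now rows[4,8) x cols[0,16) = 4x16
Op 2 fold_right: fold axis v@8; visible region now rows[4,8) x cols[8,16) = 4x8
Op 3 fold_up: fold axis h@6; visible region now rows[4,6) x cols[8,16) = 2x8
Op 4 fold_left: fold axis v@12; visible region now rows[4,6) x cols[8,12) = 2x4
Op 5 cut(1, 1): punch at orig (5,9); cuts so far [(5, 9)]; region rows[4,6) x cols[8,12) = 2x4
Op 6 cut(0, 0): punch at orig (4,8); cuts so far [(4, 8), (5, 9)]; region rows[4,6) x cols[8,12) = 2x4
Unfold 1 (reflect across v@12): 4 holes -> [(4, 8), (4, 15), (5, 9), (5, 14)]
Unfold 2 (reflect across h@6): 8 holes -> [(4, 8), (4, 15), (5, 9), (5, 14), (6, 9), (6, 14), (7, 8), (7, 15)]
Unfold 3 (reflect across v@8): 16 holes -> [(4, 0), (4, 7), (4, 8), (4, 15), (5, 1), (5, 6), (5, 9), (5, 14), (6, 1), (6, 6), (6, 9), (6, 14), (7, 0), (7, 7), (7, 8), (7, 15)]
Unfold 4 (reflect across h@4): 32 holes -> [(0, 0), (0, 7), (0, 8), (0, 15), (1, 1), (1, 6), (1, 9), (1, 14), (2, 1), (2, 6), (2, 9), (2, 14), (3, 0), (3, 7), (3, 8), (3, 15), (4, 0), (4, 7), (4, 8), (4, 15), (5, 1), (5, 6), (5, 9), (5, 14), (6, 1), (6, 6), (6, 9), (6, 14), (7, 0), (7, 7), (7, 8), (7, 15)]

Answer: O......OO......O
.O....O..O....O.
.O....O..O....O.
O......OO......O
O......OO......O
.O....O..O....O.
.O....O..O....O.
O......OO......O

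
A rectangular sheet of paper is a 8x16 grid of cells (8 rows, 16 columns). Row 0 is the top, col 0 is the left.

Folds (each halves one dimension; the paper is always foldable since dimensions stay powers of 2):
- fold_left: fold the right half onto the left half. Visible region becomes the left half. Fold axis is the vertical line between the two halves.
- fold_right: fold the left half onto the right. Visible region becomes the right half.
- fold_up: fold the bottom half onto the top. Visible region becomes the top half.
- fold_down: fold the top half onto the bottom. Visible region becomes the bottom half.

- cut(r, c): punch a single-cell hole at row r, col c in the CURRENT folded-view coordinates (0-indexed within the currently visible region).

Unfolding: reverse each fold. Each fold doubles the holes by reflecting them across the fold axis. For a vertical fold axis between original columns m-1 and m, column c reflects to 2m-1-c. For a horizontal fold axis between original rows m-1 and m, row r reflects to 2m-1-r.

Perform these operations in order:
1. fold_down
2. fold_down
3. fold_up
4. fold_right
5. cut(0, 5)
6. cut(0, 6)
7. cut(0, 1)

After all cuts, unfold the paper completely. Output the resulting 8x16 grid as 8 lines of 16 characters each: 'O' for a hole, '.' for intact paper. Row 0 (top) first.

Op 1 fold_down: fold axis h@4; visible region now rows[4,8) x cols[0,16) = 4x16
Op 2 fold_down: fold axis h@6; visible region now rows[6,8) x cols[0,16) = 2x16
Op 3 fold_up: fold axis h@7; visible region now rows[6,7) x cols[0,16) = 1x16
Op 4 fold_right: fold axis v@8; visible region now rows[6,7) x cols[8,16) = 1x8
Op 5 cut(0, 5): punch at orig (6,13); cuts so far [(6, 13)]; region rows[6,7) x cols[8,16) = 1x8
Op 6 cut(0, 6): punch at orig (6,14); cuts so far [(6, 13), (6, 14)]; region rows[6,7) x cols[8,16) = 1x8
Op 7 cut(0, 1): punch at orig (6,9); cuts so far [(6, 9), (6, 13), (6, 14)]; region rows[6,7) x cols[8,16) = 1x8
Unfold 1 (reflect across v@8): 6 holes -> [(6, 1), (6, 2), (6, 6), (6, 9), (6, 13), (6, 14)]
Unfold 2 (reflect across h@7): 12 holes -> [(6, 1), (6, 2), (6, 6), (6, 9), (6, 13), (6, 14), (7, 1), (7, 2), (7, 6), (7, 9), (7, 13), (7, 14)]
Unfold 3 (reflect across h@6): 24 holes -> [(4, 1), (4, 2), (4, 6), (4, 9), (4, 13), (4, 14), (5, 1), (5, 2), (5, 6), (5, 9), (5, 13), (5, 14), (6, 1), (6, 2), (6, 6), (6, 9), (6, 13), (6, 14), (7, 1), (7, 2), (7, 6), (7, 9), (7, 13), (7, 14)]
Unfold 4 (reflect across h@4): 48 holes -> [(0, 1), (0, 2), (0, 6), (0, 9), (0, 13), (0, 14), (1, 1), (1, 2), (1, 6), (1, 9), (1, 13), (1, 14), (2, 1), (2, 2), (2, 6), (2, 9), (2, 13), (2, 14), (3, 1), (3, 2), (3, 6), (3, 9), (3, 13), (3, 14), (4, 1), (4, 2), (4, 6), (4, 9), (4, 13), (4, 14), (5, 1), (5, 2), (5, 6), (5, 9), (5, 13), (5, 14), (6, 1), (6, 2), (6, 6), (6, 9), (6, 13), (6, 14), (7, 1), (7, 2), (7, 6), (7, 9), (7, 13), (7, 14)]

Answer: .OO...O..O...OO.
.OO...O..O...OO.
.OO...O..O...OO.
.OO...O..O...OO.
.OO...O..O...OO.
.OO...O..O...OO.
.OO...O..O...OO.
.OO...O..O...OO.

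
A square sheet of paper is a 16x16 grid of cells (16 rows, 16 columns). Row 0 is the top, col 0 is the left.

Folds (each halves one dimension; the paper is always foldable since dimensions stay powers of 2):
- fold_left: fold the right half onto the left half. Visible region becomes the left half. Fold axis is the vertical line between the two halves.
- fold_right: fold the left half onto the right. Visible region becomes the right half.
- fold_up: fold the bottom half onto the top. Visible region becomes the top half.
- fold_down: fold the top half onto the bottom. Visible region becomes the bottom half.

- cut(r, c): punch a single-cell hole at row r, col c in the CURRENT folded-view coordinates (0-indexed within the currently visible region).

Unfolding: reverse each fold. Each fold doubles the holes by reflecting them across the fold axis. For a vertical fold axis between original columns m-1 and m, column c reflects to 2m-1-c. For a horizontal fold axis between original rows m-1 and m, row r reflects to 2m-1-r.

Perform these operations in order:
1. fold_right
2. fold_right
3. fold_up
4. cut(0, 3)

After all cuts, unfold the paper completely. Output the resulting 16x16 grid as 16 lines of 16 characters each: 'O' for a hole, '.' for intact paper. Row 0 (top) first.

Op 1 fold_right: fold axis v@8; visible region now rows[0,16) x cols[8,16) = 16x8
Op 2 fold_right: fold axis v@12; visible region now rows[0,16) x cols[12,16) = 16x4
Op 3 fold_up: fold axis h@8; visible region now rows[0,8) x cols[12,16) = 8x4
Op 4 cut(0, 3): punch at orig (0,15); cuts so far [(0, 15)]; region rows[0,8) x cols[12,16) = 8x4
Unfold 1 (reflect across h@8): 2 holes -> [(0, 15), (15, 15)]
Unfold 2 (reflect across v@12): 4 holes -> [(0, 8), (0, 15), (15, 8), (15, 15)]
Unfold 3 (reflect across v@8): 8 holes -> [(0, 0), (0, 7), (0, 8), (0, 15), (15, 0), (15, 7), (15, 8), (15, 15)]

Answer: O......OO......O
................
................
................
................
................
................
................
................
................
................
................
................
................
................
O......OO......O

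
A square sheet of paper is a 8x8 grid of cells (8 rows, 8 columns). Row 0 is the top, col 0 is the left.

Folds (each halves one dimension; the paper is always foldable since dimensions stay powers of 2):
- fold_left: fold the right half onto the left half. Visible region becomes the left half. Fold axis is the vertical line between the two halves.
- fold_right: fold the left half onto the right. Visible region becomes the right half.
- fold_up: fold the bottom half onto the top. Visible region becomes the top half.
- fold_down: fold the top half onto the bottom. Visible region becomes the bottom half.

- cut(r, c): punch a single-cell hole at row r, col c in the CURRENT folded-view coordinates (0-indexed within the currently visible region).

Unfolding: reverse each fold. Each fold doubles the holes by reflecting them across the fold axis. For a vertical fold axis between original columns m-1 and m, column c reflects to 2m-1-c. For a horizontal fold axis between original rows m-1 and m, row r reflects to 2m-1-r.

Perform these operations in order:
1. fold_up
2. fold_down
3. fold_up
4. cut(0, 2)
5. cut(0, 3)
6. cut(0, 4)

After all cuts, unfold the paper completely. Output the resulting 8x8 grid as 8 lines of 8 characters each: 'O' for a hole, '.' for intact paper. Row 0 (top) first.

Op 1 fold_up: fold axis h@4; visible region now rows[0,4) x cols[0,8) = 4x8
Op 2 fold_down: fold axis h@2; visible region now rows[2,4) x cols[0,8) = 2x8
Op 3 fold_up: fold axis h@3; visible region now rows[2,3) x cols[0,8) = 1x8
Op 4 cut(0, 2): punch at orig (2,2); cuts so far [(2, 2)]; region rows[2,3) x cols[0,8) = 1x8
Op 5 cut(0, 3): punch at orig (2,3); cuts so far [(2, 2), (2, 3)]; region rows[2,3) x cols[0,8) = 1x8
Op 6 cut(0, 4): punch at orig (2,4); cuts so far [(2, 2), (2, 3), (2, 4)]; region rows[2,3) x cols[0,8) = 1x8
Unfold 1 (reflect across h@3): 6 holes -> [(2, 2), (2, 3), (2, 4), (3, 2), (3, 3), (3, 4)]
Unfold 2 (reflect across h@2): 12 holes -> [(0, 2), (0, 3), (0, 4), (1, 2), (1, 3), (1, 4), (2, 2), (2, 3), (2, 4), (3, 2), (3, 3), (3, 4)]
Unfold 3 (reflect across h@4): 24 holes -> [(0, 2), (0, 3), (0, 4), (1, 2), (1, 3), (1, 4), (2, 2), (2, 3), (2, 4), (3, 2), (3, 3), (3, 4), (4, 2), (4, 3), (4, 4), (5, 2), (5, 3), (5, 4), (6, 2), (6, 3), (6, 4), (7, 2), (7, 3), (7, 4)]

Answer: ..OOO...
..OOO...
..OOO...
..OOO...
..OOO...
..OOO...
..OOO...
..OOO...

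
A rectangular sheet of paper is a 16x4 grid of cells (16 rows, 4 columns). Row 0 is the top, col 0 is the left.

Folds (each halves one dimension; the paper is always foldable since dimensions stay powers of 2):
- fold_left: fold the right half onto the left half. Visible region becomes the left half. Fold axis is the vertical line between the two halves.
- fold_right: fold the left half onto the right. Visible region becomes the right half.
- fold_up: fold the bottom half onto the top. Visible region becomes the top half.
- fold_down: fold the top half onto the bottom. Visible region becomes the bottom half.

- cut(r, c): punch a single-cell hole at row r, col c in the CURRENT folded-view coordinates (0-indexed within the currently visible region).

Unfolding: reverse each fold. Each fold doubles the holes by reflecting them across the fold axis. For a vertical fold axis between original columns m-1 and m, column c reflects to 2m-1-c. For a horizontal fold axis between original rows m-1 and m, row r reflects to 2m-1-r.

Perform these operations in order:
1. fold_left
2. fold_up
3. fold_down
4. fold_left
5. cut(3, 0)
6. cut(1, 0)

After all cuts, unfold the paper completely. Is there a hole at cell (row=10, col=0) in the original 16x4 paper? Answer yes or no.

Op 1 fold_left: fold axis v@2; visible region now rows[0,16) x cols[0,2) = 16x2
Op 2 fold_up: fold axis h@8; visible region now rows[0,8) x cols[0,2) = 8x2
Op 3 fold_down: fold axis h@4; visible region now rows[4,8) x cols[0,2) = 4x2
Op 4 fold_left: fold axis v@1; visible region now rows[4,8) x cols[0,1) = 4x1
Op 5 cut(3, 0): punch at orig (7,0); cuts so far [(7, 0)]; region rows[4,8) x cols[0,1) = 4x1
Op 6 cut(1, 0): punch at orig (5,0); cuts so far [(5, 0), (7, 0)]; region rows[4,8) x cols[0,1) = 4x1
Unfold 1 (reflect across v@1): 4 holes -> [(5, 0), (5, 1), (7, 0), (7, 1)]
Unfold 2 (reflect across h@4): 8 holes -> [(0, 0), (0, 1), (2, 0), (2, 1), (5, 0), (5, 1), (7, 0), (7, 1)]
Unfold 3 (reflect across h@8): 16 holes -> [(0, 0), (0, 1), (2, 0), (2, 1), (5, 0), (5, 1), (7, 0), (7, 1), (8, 0), (8, 1), (10, 0), (10, 1), (13, 0), (13, 1), (15, 0), (15, 1)]
Unfold 4 (reflect across v@2): 32 holes -> [(0, 0), (0, 1), (0, 2), (0, 3), (2, 0), (2, 1), (2, 2), (2, 3), (5, 0), (5, 1), (5, 2), (5, 3), (7, 0), (7, 1), (7, 2), (7, 3), (8, 0), (8, 1), (8, 2), (8, 3), (10, 0), (10, 1), (10, 2), (10, 3), (13, 0), (13, 1), (13, 2), (13, 3), (15, 0), (15, 1), (15, 2), (15, 3)]
Holes: [(0, 0), (0, 1), (0, 2), (0, 3), (2, 0), (2, 1), (2, 2), (2, 3), (5, 0), (5, 1), (5, 2), (5, 3), (7, 0), (7, 1), (7, 2), (7, 3), (8, 0), (8, 1), (8, 2), (8, 3), (10, 0), (10, 1), (10, 2), (10, 3), (13, 0), (13, 1), (13, 2), (13, 3), (15, 0), (15, 1), (15, 2), (15, 3)]

Answer: yes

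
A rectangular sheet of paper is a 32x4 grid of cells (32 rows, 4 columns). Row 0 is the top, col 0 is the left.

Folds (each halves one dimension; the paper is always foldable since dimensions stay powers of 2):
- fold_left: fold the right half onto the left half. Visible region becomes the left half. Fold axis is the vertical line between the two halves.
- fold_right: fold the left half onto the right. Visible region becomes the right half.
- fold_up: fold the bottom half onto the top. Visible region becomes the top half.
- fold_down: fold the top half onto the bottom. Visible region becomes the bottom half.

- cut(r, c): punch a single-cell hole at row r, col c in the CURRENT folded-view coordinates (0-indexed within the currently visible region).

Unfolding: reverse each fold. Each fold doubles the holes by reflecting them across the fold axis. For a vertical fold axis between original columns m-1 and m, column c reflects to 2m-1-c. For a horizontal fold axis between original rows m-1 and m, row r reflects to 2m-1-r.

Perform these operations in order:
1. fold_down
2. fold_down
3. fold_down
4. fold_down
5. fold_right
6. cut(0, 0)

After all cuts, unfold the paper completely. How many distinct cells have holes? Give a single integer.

Answer: 32

Derivation:
Op 1 fold_down: fold axis h@16; visible region now rows[16,32) x cols[0,4) = 16x4
Op 2 fold_down: fold axis h@24; visible region now rows[24,32) x cols[0,4) = 8x4
Op 3 fold_down: fold axis h@28; visible region now rows[28,32) x cols[0,4) = 4x4
Op 4 fold_down: fold axis h@30; visible region now rows[30,32) x cols[0,4) = 2x4
Op 5 fold_right: fold axis v@2; visible region now rows[30,32) x cols[2,4) = 2x2
Op 6 cut(0, 0): punch at orig (30,2); cuts so far [(30, 2)]; region rows[30,32) x cols[2,4) = 2x2
Unfold 1 (reflect across v@2): 2 holes -> [(30, 1), (30, 2)]
Unfold 2 (reflect across h@30): 4 holes -> [(29, 1), (29, 2), (30, 1), (30, 2)]
Unfold 3 (reflect across h@28): 8 holes -> [(25, 1), (25, 2), (26, 1), (26, 2), (29, 1), (29, 2), (30, 1), (30, 2)]
Unfold 4 (reflect across h@24): 16 holes -> [(17, 1), (17, 2), (18, 1), (18, 2), (21, 1), (21, 2), (22, 1), (22, 2), (25, 1), (25, 2), (26, 1), (26, 2), (29, 1), (29, 2), (30, 1), (30, 2)]
Unfold 5 (reflect across h@16): 32 holes -> [(1, 1), (1, 2), (2, 1), (2, 2), (5, 1), (5, 2), (6, 1), (6, 2), (9, 1), (9, 2), (10, 1), (10, 2), (13, 1), (13, 2), (14, 1), (14, 2), (17, 1), (17, 2), (18, 1), (18, 2), (21, 1), (21, 2), (22, 1), (22, 2), (25, 1), (25, 2), (26, 1), (26, 2), (29, 1), (29, 2), (30, 1), (30, 2)]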